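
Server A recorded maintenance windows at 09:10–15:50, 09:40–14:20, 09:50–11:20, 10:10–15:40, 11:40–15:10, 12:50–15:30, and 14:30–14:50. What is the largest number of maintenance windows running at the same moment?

5

Walk the sorted start/end points keeping a running depth.
The depth first hits 5 at 12:50.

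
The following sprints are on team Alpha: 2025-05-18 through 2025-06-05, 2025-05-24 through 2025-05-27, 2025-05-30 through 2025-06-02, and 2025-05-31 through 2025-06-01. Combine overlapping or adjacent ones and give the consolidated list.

2025-05-18 through 2025-06-05

2025-05-24 through 2025-05-27 overlaps/touches 2025-05-18 through 2025-06-05 → extend to 2025-05-18 through 2025-06-05.
2025-05-30 through 2025-06-02 overlaps/touches 2025-05-18 through 2025-06-05 → extend to 2025-05-18 through 2025-06-05.
2025-05-31 through 2025-06-01 overlaps/touches 2025-05-18 through 2025-06-05 → extend to 2025-05-18 through 2025-06-05.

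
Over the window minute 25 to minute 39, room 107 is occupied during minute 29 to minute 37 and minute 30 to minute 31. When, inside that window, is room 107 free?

minute 25 to minute 29, minute 37 to minute 39

The merged coverage is minute 29 to minute 37.
Gaps within minute 25 to minute 39: minute 25 to minute 29, minute 37 to minute 39.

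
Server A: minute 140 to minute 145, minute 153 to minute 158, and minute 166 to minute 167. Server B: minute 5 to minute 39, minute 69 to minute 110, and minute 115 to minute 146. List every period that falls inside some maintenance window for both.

minute 140 to minute 145 ∩ B → minute 140 to minute 145.
minute 153 to minute 158 meets no B interval.
minute 166 to minute 167 meets no B interval.

minute 140 to minute 145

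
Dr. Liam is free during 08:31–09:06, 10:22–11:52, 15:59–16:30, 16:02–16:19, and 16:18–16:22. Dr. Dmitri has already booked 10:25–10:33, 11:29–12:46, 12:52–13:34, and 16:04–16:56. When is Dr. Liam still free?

08:31–09:06, 10:22–10:25, 10:33–11:29, 15:59–16:04

First set merges to 08:31–09:06, 10:22–11:52, 15:59–16:30.
08:31–09:06 is untouched.
10:22–11:52 with B removed leaves 10:22–10:25, 10:33–11:29.
15:59–16:30 with B removed leaves 15:59–16:04.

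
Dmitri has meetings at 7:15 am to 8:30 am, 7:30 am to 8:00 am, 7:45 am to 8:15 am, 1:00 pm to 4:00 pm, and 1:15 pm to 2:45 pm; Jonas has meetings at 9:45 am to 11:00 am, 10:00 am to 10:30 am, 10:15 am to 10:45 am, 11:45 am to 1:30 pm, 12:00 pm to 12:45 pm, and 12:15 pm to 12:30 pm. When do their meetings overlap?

1:00 pm-1:30 pm

First set merges to 7:15 am-8:30 am, 1:00 pm-4:00 pm.
Second set merges to 9:45 am-11:00 am, 11:45 am-1:30 pm.
7:15 am-8:30 am meets no B interval.
1:00 pm-4:00 pm ∩ B → 1:00 pm-1:30 pm.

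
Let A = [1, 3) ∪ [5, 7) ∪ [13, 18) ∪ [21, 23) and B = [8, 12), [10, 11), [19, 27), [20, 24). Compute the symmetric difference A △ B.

[1, 3) ∪ [5, 7) ∪ [8, 12) ∪ [13, 18) ∪ [19, 21) ∪ [23, 27)

B, merged: [8, 12), [19, 27).
Only in the first: [1, 3), [5, 7), [13, 18).
Only in the second: [8, 12), [19, 21), [23, 27).
Together these are the periods covered by exactly one.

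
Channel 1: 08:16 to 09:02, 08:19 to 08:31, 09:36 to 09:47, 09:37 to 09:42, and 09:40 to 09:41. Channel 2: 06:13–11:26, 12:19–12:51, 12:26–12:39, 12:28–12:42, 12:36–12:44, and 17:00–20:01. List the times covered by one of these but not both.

06:13–08:16, 09:02–09:36, 09:47–11:26, 12:19–12:51, 17:00–20:01

First set merges to 08:16–09:02, 09:36–09:47.
Second set merges to 06:13–11:26, 12:19–12:51, 17:00–20:01.
A but not B: none.
B but not A: 06:13–08:16, 09:02–09:36, 09:47–11:26, 12:19–12:51, 17:00–20:01.
Combining gives A △ B.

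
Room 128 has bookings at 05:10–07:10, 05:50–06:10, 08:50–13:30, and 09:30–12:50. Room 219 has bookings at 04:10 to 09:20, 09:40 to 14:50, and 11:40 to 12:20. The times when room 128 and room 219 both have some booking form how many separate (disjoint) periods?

Merge the first list: 05:10-07:10, 08:50-13:30.
Merge the second list: 04:10-09:20, 09:40-14:50.
A ∩ B = 05:10-07:10, 08:50-09:20, 09:40-13:30.
That is 3 disjoint pieces.

3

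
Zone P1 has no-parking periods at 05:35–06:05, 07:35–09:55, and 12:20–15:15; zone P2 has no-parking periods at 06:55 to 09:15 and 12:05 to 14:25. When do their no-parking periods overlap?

07:35–09:15, 12:20–14:25

05:35–06:05 meets no B interval.
07:35–09:55 ∩ B → 07:35–09:15.
12:20–15:15 ∩ B → 12:20–14:25.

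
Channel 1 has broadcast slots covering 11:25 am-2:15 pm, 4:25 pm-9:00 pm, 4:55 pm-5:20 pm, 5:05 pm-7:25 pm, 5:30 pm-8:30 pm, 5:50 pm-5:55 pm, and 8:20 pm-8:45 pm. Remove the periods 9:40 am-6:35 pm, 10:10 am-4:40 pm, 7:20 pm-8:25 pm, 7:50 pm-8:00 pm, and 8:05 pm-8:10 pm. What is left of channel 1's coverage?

6:35 pm-7:20 pm, 8:25 pm-9:00 pm

First set merges to 11:25 am-2:15 pm, 4:25 pm-9:00 pm.
Second set merges to 9:40 am-6:35 pm, 7:20 pm-8:25 pm.
11:25 am-2:15 pm: fully covered by B → removed.
4:25 pm-9:00 pm minus B → 6:35 pm-7:20 pm, 8:25 pm-9:00 pm.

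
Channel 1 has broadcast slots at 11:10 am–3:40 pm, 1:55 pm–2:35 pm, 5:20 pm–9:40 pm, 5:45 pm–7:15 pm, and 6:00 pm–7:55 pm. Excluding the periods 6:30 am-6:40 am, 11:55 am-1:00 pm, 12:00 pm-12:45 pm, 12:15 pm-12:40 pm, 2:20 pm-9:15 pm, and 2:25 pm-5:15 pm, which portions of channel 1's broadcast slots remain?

First set merges to 11:10 am–3:40 pm, 5:20 pm–9:40 pm.
Second set merges to 6:30 am–6:40 am, 11:55 am–1:00 pm, 2:20 pm–9:15 pm.
11:10 am–3:40 pm minus B → 11:10 am–11:55 am, 1:00 pm–2:20 pm.
5:20 pm–9:40 pm minus B → 9:15 pm–9:40 pm.

11:10 am–11:55 am, 1:00 pm–2:20 pm, 9:15 pm–9:40 pm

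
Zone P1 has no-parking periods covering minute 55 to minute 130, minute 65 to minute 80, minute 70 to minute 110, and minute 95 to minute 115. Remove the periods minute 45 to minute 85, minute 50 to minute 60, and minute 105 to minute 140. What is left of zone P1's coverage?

minute 85 to minute 105

Merge the first list: minute 55 to minute 130.
Merge the second list: minute 45 to minute 85, minute 105 to minute 140.
minute 55 to minute 130 with B removed leaves minute 85 to minute 105.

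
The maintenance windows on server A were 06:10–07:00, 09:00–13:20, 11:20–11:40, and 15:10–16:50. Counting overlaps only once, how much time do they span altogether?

6 h 50 min

Merged: 06:10–07:00, 09:00–13:20, 15:10–16:50.
Lengths: 50 min + 4 h 20 min + 1 h 40 min = 6 h 50 min.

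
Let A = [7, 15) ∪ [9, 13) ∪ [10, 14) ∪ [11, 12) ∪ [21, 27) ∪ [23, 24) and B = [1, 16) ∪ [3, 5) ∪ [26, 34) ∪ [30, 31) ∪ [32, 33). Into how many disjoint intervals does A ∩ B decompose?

First set merges to [7, 15), [21, 27).
Second set merges to [1, 16), [26, 34).
A ∩ B = [7, 15), [26, 27).
That is 2 disjoint pieces.

2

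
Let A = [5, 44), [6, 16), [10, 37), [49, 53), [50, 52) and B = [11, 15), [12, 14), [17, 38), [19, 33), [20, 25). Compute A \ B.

First set merges to [5, 44), [49, 53).
Second set merges to [11, 15), [17, 38).
[5, 44) \ B = [5, 11), [15, 17), [38, 44).
[49, 53): nothing removed.

[5, 11) ∪ [15, 17) ∪ [38, 44) ∪ [49, 53)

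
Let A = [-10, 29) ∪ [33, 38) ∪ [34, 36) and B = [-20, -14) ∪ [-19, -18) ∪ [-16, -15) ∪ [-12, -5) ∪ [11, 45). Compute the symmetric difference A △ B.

A, merged: [-10, 29), [33, 38).
B, merged: [-20, -14), [-12, -5), [11, 45).
Only in the first: [-5, 11).
Only in the second: [-20, -14), [-12, -10), [29, 33), [38, 45).
Together these are the periods covered by exactly one.

[-20, -14) ∪ [-12, -10) ∪ [-5, 11) ∪ [29, 33) ∪ [38, 45)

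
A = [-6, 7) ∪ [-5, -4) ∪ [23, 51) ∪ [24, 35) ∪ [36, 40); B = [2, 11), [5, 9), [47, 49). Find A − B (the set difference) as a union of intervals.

[-6, 2) ∪ [23, 47) ∪ [49, 51)

Merge the first list: [-6, 7), [23, 51).
Merge the second list: [2, 11), [47, 49).
[-6, 7) minus B → [-6, 2).
[23, 51) minus B → [23, 47), [49, 51).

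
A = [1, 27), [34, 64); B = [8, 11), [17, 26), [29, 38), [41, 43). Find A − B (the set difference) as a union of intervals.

[1, 8) ∪ [11, 17) ∪ [26, 27) ∪ [38, 41) ∪ [43, 64)

[1, 27) with B removed leaves [1, 8), [11, 17), [26, 27).
[34, 64) with B removed leaves [38, 41), [43, 64).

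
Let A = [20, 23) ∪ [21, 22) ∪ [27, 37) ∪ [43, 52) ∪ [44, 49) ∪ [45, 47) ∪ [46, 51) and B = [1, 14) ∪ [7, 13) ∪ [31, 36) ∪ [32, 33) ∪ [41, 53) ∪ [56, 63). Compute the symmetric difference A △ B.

[1, 14) ∪ [20, 23) ∪ [27, 31) ∪ [36, 37) ∪ [41, 43) ∪ [52, 53) ∪ [56, 63)

Merge the first list: [20, 23), [27, 37), [43, 52).
Merge the second list: [1, 14), [31, 36), [41, 53), [56, 63).
Only in the first: [20, 23), [27, 31), [36, 37).
Only in the second: [1, 14), [41, 43), [52, 53), [56, 63).
Together these are the periods covered by exactly one.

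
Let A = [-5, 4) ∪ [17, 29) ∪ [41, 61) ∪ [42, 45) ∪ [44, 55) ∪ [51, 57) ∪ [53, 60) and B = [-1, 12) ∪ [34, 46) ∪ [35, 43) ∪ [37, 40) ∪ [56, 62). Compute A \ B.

[-5, -1) ∪ [17, 29) ∪ [46, 56)

Merge the first list: [-5, 4), [17, 29), [41, 61).
Merge the second list: [-1, 12), [34, 46), [56, 62).
[-5, 4) \ B = [-5, -1).
[17, 29): nothing removed.
[41, 61) \ B = [46, 56).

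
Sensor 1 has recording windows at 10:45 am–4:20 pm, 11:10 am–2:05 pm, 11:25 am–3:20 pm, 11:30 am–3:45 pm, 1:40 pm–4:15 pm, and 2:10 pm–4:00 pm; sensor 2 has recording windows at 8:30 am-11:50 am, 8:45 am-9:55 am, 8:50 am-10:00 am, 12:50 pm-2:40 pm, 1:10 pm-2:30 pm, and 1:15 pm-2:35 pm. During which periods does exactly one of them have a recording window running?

Merge the first list: 10:45 am-4:20 pm.
Merge the second list: 8:30 am-11:50 am, 12:50 pm-2:40 pm.
A \ B = 11:50 am-12:50 pm, 2:40 pm-4:20 pm.
B \ A = 8:30 am-10:45 am.
Union of the two gives the symmetric difference.

8:30 am-10:45 am, 11:50 am-12:50 pm, 2:40 pm-4:20 pm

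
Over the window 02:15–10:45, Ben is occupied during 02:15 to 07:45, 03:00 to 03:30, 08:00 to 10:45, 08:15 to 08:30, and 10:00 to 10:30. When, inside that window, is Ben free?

07:45–08:00

After merging, the occupied span is 02:15–07:45, 08:00–10:45.
Complement within 02:15–10:45: 07:45–08:00.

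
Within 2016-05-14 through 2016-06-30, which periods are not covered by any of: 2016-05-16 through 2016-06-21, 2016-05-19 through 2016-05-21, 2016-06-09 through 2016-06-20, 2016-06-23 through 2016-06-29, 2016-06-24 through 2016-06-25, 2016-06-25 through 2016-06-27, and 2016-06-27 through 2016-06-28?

After merging, the occupied span is 2016-05-16 through 2016-06-21, 2016-06-23 through 2016-06-29.
Gaps within 2016-05-14 through 2016-06-30: 2016-05-14 through 2016-05-15, 2016-06-22 through 2016-06-22, 2016-06-30 through 2016-06-30.

2016-05-14 through 2016-05-15, 2016-06-22 through 2016-06-22, 2016-06-30 through 2016-06-30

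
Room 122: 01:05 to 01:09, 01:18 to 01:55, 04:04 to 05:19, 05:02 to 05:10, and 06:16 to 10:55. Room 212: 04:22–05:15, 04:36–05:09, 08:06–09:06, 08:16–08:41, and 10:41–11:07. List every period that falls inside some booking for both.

A, merged: 01:05-01:09, 01:18-01:55, 04:04-05:19, 06:16-10:55.
B, merged: 04:22-05:15, 08:06-09:06, 10:41-11:07.
01:05-01:09 falls entirely outside B.
01:18-01:55 falls entirely outside B.
04:04-05:19 overlaps B on 04:22-05:15.
06:16-10:55 overlaps B on 08:06-09:06, 10:41-10:55.

04:22-05:15, 08:06-09:06, 10:41-10:55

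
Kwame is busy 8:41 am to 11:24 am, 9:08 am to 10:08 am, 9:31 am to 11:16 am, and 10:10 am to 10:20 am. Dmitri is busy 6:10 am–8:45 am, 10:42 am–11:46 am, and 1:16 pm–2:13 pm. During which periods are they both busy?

A, merged: 8:41 am–11:24 am.
8:41 am–11:24 am ∩ B → 8:41 am–8:45 am, 10:42 am–11:24 am.

8:41 am–8:45 am, 10:42 am–11:24 am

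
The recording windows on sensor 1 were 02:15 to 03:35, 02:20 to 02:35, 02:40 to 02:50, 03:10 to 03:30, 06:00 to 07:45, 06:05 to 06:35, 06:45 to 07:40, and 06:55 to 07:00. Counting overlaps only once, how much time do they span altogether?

3 h 5 min

Merged: 02:15-03:35, 06:00-07:45.
Lengths: 1 h 20 min + 1 h 45 min = 3 h 5 min.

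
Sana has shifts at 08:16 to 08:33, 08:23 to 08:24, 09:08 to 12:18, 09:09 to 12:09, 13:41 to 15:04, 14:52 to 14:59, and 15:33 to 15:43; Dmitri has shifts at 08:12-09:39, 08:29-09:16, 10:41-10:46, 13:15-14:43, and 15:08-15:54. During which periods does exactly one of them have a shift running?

08:12-08:16, 08:33-09:08, 09:39-10:41, 10:46-12:18, 13:15-13:41, 14:43-15:04, 15:08-15:33, 15:43-15:54

Merge the first list: 08:16-08:33, 09:08-12:18, 13:41-15:04, 15:33-15:43.
Merge the second list: 08:12-09:39, 10:41-10:46, 13:15-14:43, 15:08-15:54.
A but not B: 09:39-10:41, 10:46-12:18, 14:43-15:04.
B but not A: 08:12-08:16, 08:33-09:08, 13:15-13:41, 15:08-15:33, 15:43-15:54.
Combining gives A △ B.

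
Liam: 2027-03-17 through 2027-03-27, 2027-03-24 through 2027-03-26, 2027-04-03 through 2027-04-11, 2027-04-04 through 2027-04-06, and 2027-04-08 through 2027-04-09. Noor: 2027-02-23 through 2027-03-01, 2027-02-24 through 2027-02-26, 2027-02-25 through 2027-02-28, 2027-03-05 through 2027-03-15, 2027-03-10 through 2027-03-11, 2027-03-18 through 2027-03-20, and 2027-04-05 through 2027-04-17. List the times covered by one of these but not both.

2027-02-23 through 2027-03-01, 2027-03-05 through 2027-03-15, 2027-03-17 through 2027-03-17, 2027-03-21 through 2027-03-27, 2027-04-03 through 2027-04-04, 2027-04-12 through 2027-04-17

A, merged: 2027-03-17 through 2027-03-27, 2027-04-03 through 2027-04-11.
B, merged: 2027-02-23 through 2027-03-01, 2027-03-05 through 2027-03-15, 2027-03-18 through 2027-03-20, 2027-04-05 through 2027-04-17.
A \ B = 2027-03-17 through 2027-03-17, 2027-03-21 through 2027-03-27, 2027-04-03 through 2027-04-04.
B \ A = 2027-02-23 through 2027-03-01, 2027-03-05 through 2027-03-15, 2027-04-12 through 2027-04-17.
Union of the two gives the symmetric difference.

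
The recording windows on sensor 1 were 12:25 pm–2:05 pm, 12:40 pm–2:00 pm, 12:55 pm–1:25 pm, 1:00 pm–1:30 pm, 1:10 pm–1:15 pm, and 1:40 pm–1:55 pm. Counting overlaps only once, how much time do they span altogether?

Merged: 12:25 pm-2:05 pm.
Length: 1 h 40 min.

1 h 40 min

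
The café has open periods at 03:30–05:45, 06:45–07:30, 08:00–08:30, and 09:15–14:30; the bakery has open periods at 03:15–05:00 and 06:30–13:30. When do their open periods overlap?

03:30–05:00, 06:45–07:30, 08:00–08:30, 09:15–13:30

03:30–05:45 ∩ B → 03:30–05:00.
06:45–07:30 ∩ B → 06:45–07:30.
08:00–08:30 ∩ B → 08:00–08:30.
09:15–14:30 ∩ B → 09:15–13:30.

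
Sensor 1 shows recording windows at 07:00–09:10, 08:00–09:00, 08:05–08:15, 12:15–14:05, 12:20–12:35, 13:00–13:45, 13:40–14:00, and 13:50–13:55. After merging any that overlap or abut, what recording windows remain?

07:00–09:10, 12:15–14:05

08:00–09:00 overlaps/touches 07:00–09:10 → extend to 07:00–09:10.
08:05–08:15 overlaps/touches 07:00–09:10 → extend to 07:00–09:10.
12:15–14:05 is disjoint → start new block.
12:20–12:35 overlaps/touches 12:15–14:05 → extend to 12:15–14:05.
13:00–13:45 overlaps/touches 12:15–14:05 → extend to 12:15–14:05.
13:40–14:00 overlaps/touches 12:15–14:05 → extend to 12:15–14:05.
13:50–13:55 overlaps/touches 12:15–14:05 → extend to 12:15–14:05.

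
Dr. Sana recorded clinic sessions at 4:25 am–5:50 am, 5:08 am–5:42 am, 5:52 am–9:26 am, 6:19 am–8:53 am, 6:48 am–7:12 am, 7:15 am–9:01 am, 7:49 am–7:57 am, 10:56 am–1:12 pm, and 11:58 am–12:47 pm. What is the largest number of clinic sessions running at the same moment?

4

Walk the sorted start/end points keeping a running depth.
The depth first hits 4 at 7:49 am.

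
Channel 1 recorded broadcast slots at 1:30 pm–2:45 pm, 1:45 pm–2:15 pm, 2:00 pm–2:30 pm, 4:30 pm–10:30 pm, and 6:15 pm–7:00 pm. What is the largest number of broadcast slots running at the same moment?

3

Sweep endpoints in order; track running count of active intervals.
Peak of 3 reached at 2:00 pm.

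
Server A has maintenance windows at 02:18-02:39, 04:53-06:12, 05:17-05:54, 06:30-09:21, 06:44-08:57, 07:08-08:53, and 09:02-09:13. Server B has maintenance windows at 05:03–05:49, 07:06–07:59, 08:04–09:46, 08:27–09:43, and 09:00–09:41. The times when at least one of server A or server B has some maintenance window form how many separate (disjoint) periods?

3

First set merges to 02:18–02:39, 04:53–06:12, 06:30–09:21.
Second set merges to 05:03–05:49, 07:06–07:59, 08:04–09:46.
A ∪ B = 02:18–02:39, 04:53–06:12, 06:30–09:46.
That is 3 disjoint pieces.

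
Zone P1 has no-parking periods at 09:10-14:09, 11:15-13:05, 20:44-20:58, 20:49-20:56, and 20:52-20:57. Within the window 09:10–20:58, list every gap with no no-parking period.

14:09–20:44

The merged coverage is 09:10–14:09, 20:44–20:58.
Complement within 09:10–20:58: 14:09–20:44.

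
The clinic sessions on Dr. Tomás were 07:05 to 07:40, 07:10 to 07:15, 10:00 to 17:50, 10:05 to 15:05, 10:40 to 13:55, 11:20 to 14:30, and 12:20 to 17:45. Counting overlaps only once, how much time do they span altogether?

8 h 25 min

Merged: 07:05–07:40, 10:00–17:50.
Lengths: 35 min + 7 h 50 min = 8 h 25 min.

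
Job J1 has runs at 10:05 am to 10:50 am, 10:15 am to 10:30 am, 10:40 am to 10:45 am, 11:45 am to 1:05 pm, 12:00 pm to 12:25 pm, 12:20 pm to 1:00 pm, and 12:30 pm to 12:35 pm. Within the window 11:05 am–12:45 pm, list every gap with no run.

After merging, the occupied span is 10:05 am-10:50 am, 11:45 am-1:05 pm.
Gaps within 11:05 am-12:45 pm: 11:05 am-11:45 am.

11:05 am-11:45 am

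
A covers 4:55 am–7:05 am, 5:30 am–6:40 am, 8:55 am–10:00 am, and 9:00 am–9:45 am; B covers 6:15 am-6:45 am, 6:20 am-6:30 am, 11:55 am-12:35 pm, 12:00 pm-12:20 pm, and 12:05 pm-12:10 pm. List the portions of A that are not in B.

Merge the first list: 4:55 am–7:05 am, 8:55 am–10:00 am.
Merge the second list: 6:15 am–6:45 am, 11:55 am–12:35 pm.
4:55 am–7:05 am with B removed leaves 4:55 am–6:15 am, 6:45 am–7:05 am.
8:55 am–10:00 am is untouched.

4:55 am–6:15 am, 6:45 am–7:05 am, 8:55 am–10:00 am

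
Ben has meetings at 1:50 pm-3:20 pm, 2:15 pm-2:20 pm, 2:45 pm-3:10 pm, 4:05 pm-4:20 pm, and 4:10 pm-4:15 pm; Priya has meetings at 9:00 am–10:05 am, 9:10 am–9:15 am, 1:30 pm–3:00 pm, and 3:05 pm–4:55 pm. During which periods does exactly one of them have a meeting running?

Merge the first list: 1:50 pm–3:20 pm, 4:05 pm–4:20 pm.
Merge the second list: 9:00 am–10:05 am, 1:30 pm–3:00 pm, 3:05 pm–4:55 pm.
A but not B: 3:00 pm–3:05 pm.
B but not A: 9:00 am–10:05 am, 1:30 pm–1:50 pm, 3:20 pm–4:05 pm, 4:20 pm–4:55 pm.
Combining gives A △ B.

9:00 am–10:05 am, 1:30 pm–1:50 pm, 3:00 pm–3:05 pm, 3:20 pm–4:05 pm, 4:20 pm–4:55 pm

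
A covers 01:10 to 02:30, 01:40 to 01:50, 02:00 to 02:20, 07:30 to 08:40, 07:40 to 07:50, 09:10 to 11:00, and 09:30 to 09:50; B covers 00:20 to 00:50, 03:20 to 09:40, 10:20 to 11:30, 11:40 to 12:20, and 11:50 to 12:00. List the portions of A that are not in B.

01:10–02:30, 09:40–10:20

First set merges to 01:10–02:30, 07:30–08:40, 09:10–11:00.
Second set merges to 00:20–00:50, 03:20–09:40, 10:20–11:30, 11:40–12:20.
01:10–02:30: no B overlap → unchanged.
07:30–08:40: fully covered by B → removed.
09:10–11:00 minus B → 09:40–10:20.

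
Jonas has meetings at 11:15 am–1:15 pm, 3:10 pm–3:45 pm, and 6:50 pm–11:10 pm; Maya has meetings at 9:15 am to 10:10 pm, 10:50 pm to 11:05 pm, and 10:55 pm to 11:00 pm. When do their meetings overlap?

B, merged: 9:15 am-10:10 pm, 10:50 pm-11:05 pm.
11:15 am-1:15 pm meets the second set on 11:15 am-1:15 pm.
3:10 pm-3:45 pm meets the second set on 3:10 pm-3:45 pm.
6:50 pm-11:10 pm meets the second set on 6:50 pm-10:10 pm, 10:50 pm-11:05 pm.

11:15 am-1:15 pm, 3:10 pm-3:45 pm, 6:50 pm-10:10 pm, 10:50 pm-11:05 pm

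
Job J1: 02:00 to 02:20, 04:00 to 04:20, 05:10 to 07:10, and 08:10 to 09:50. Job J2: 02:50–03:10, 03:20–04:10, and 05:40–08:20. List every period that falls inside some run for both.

02:00–02:20: no overlap with the second set.
04:00–04:20 meets the second set on 04:00–04:10.
05:10–07:10 meets the second set on 05:40–07:10.
08:10–09:50 meets the second set on 08:10–08:20.

04:00–04:10, 05:40–07:10, 08:10–08:20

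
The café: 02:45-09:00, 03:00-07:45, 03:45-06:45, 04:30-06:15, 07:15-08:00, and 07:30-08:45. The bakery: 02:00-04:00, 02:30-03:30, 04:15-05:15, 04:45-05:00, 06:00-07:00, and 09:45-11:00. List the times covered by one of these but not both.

A, merged: 02:45–09:00.
B, merged: 02:00–04:00, 04:15–05:15, 06:00–07:00, 09:45–11:00.
A but not B: 04:00–04:15, 05:15–06:00, 07:00–09:00.
B but not A: 02:00–02:45, 09:45–11:00.
Combining gives A △ B.

02:00–02:45, 04:00–04:15, 05:15–06:00, 07:00–09:00, 09:45–11:00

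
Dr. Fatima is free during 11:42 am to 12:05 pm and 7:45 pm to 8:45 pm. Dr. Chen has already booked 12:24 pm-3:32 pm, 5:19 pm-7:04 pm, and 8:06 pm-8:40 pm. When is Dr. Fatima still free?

11:42 am-12:05 pm: nothing removed.
7:45 pm-8:45 pm \ B = 7:45 pm-8:06 pm, 8:40 pm-8:45 pm.

11:42 am-12:05 pm, 7:45 pm-8:06 pm, 8:40 pm-8:45 pm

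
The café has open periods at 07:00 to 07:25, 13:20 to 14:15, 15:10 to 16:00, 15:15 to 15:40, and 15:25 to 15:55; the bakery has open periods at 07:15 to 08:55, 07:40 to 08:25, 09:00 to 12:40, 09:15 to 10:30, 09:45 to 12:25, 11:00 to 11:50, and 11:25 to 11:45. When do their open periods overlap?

07:15–07:25

Merge the first list: 07:00–07:25, 13:20–14:15, 15:10–16:00.
Merge the second list: 07:15–08:55, 09:00–12:40.
07:00–07:25 overlaps B on 07:15–07:25.
13:20–14:15 falls entirely outside B.
15:10–16:00 falls entirely outside B.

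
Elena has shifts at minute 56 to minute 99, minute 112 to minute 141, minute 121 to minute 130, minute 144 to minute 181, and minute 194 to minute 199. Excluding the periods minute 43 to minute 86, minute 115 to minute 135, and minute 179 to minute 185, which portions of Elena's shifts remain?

minute 86 to minute 99, minute 112 to minute 115, minute 135 to minute 141, minute 144 to minute 179, minute 194 to minute 199

First set merges to minute 56 to minute 99, minute 112 to minute 141, minute 144 to minute 181, minute 194 to minute 199.
minute 56 to minute 99 with B removed leaves minute 86 to minute 99.
minute 112 to minute 141 with B removed leaves minute 112 to minute 115, minute 135 to minute 141.
minute 144 to minute 181 with B removed leaves minute 144 to minute 179.
minute 194 to minute 199 is untouched.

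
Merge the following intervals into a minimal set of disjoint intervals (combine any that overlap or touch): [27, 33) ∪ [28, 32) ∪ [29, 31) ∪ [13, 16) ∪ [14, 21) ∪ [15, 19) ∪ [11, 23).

Sort by start: [11, 23), [13, 16), [14, 21), [15, 19), [27, 33), [28, 32), [29, 31).
[13, 16) overlaps/touches [11, 23) → extend to [11, 23).
[14, 21) overlaps/touches [11, 23) → extend to [11, 23).
[15, 19) overlaps/touches [11, 23) → extend to [11, 23).
[27, 33) is disjoint → start new block.
[28, 32) overlaps/touches [27, 33) → extend to [27, 33).
[29, 31) overlaps/touches [27, 33) → extend to [27, 33).

[11, 23) ∪ [27, 33)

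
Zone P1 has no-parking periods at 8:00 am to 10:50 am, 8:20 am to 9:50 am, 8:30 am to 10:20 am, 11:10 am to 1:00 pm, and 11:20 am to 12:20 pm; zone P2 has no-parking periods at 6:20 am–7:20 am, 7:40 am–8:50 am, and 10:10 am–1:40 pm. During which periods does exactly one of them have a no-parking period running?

6:20 am-7:20 am, 7:40 am-8:00 am, 8:50 am-10:10 am, 10:50 am-11:10 am, 1:00 pm-1:40 pm

A, merged: 8:00 am-10:50 am, 11:10 am-1:00 pm.
A \ B = 8:50 am-10:10 am.
B \ A = 6:20 am-7:20 am, 7:40 am-8:00 am, 10:50 am-11:10 am, 1:00 pm-1:40 pm.
Union of the two gives the symmetric difference.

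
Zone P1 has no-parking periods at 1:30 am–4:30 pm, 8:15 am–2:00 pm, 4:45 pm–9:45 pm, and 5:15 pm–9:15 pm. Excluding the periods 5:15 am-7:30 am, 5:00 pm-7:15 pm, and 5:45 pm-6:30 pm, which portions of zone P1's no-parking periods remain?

1:30 am–5:15 am, 7:30 am–4:30 pm, 4:45 pm–5:00 pm, 7:15 pm–9:45 pm

First set merges to 1:30 am–4:30 pm, 4:45 pm–9:45 pm.
Second set merges to 5:15 am–7:30 am, 5:00 pm–7:15 pm.
1:30 am–4:30 pm with B removed leaves 1:30 am–5:15 am, 7:30 am–4:30 pm.
4:45 pm–9:45 pm with B removed leaves 4:45 pm–5:00 pm, 7:15 pm–9:45 pm.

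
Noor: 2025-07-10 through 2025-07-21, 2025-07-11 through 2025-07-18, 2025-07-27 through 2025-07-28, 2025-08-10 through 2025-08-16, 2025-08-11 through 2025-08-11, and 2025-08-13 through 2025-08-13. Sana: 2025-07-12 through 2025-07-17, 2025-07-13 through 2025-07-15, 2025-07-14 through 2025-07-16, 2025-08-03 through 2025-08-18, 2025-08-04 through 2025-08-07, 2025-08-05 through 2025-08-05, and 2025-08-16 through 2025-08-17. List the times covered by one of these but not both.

First set merges to 2025-07-10 through 2025-07-21, 2025-07-27 through 2025-07-28, 2025-08-10 through 2025-08-16.
Second set merges to 2025-07-12 through 2025-07-17, 2025-08-03 through 2025-08-18.
A \ B = 2025-07-10 through 2025-07-11, 2025-07-18 through 2025-07-21, 2025-07-27 through 2025-07-28.
B \ A = 2025-08-03 through 2025-08-09, 2025-08-17 through 2025-08-18.
Union of the two gives the symmetric difference.

2025-07-10 through 2025-07-11, 2025-07-18 through 2025-07-21, 2025-07-27 through 2025-07-28, 2025-08-03 through 2025-08-09, 2025-08-17 through 2025-08-18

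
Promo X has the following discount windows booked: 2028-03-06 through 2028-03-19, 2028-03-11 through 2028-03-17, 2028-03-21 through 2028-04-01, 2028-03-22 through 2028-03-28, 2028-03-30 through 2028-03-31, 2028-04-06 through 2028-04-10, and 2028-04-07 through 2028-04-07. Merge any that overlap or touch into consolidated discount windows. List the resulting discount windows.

2028-03-11 through 2028-03-17 overlaps/touches 2028-03-06 through 2028-03-19 → extend to 2028-03-06 through 2028-03-19.
2028-03-21 through 2028-04-01 is disjoint → start new block.
2028-03-22 through 2028-03-28 overlaps/touches 2028-03-21 through 2028-04-01 → extend to 2028-03-21 through 2028-04-01.
2028-03-30 through 2028-03-31 overlaps/touches 2028-03-21 through 2028-04-01 → extend to 2028-03-21 through 2028-04-01.
2028-04-06 through 2028-04-10 is disjoint → start new block.
2028-04-07 through 2028-04-07 overlaps/touches 2028-04-06 through 2028-04-10 → extend to 2028-04-06 through 2028-04-10.

2028-03-06 through 2028-03-19, 2028-03-21 through 2028-04-01, 2028-04-06 through 2028-04-10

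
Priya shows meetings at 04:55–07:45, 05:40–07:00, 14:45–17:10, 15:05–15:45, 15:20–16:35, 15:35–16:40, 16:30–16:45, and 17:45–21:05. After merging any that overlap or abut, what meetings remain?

04:55–07:45, 14:45–17:10, 17:45–21:05

05:40–07:00 overlaps/touches 04:55–07:45 → extend to 04:55–07:45.
14:45–17:10 is disjoint → start new block.
15:05–15:45 overlaps/touches 14:45–17:10 → extend to 14:45–17:10.
15:20–16:35 overlaps/touches 14:45–17:10 → extend to 14:45–17:10.
15:35–16:40 overlaps/touches 14:45–17:10 → extend to 14:45–17:10.
16:30–16:45 overlaps/touches 14:45–17:10 → extend to 14:45–17:10.
17:45–21:05 is disjoint → start new block.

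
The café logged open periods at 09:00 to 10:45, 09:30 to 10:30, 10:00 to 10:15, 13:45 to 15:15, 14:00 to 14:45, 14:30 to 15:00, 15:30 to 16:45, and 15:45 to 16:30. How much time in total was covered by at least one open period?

Merged: 09:00-10:45, 13:45-15:15, 15:30-16:45.
Lengths: 1 h 45 min + 1 h 30 min + 1 h 15 min = 4 h 30 min.

4 h 30 min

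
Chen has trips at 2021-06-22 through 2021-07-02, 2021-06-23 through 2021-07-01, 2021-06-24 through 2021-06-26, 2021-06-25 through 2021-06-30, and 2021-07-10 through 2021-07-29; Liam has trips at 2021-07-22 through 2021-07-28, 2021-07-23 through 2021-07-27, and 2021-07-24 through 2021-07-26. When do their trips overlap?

A, merged: 2021-06-22 through 2021-07-02, 2021-07-10 through 2021-07-29.
B, merged: 2021-07-22 through 2021-07-28.
2021-06-22 through 2021-07-02 falls entirely outside B.
2021-07-10 through 2021-07-29 overlaps B on 2021-07-22 through 2021-07-28.

2021-07-22 through 2021-07-28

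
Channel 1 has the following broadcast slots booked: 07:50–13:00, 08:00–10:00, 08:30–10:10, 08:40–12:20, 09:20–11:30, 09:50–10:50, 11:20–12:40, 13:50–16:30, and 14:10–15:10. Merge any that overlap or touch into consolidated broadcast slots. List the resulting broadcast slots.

07:50-13:00, 13:50-16:30

08:00-10:00 overlaps/touches 07:50-13:00 → extend to 07:50-13:00.
08:30-10:10 overlaps/touches 07:50-13:00 → extend to 07:50-13:00.
08:40-12:20 overlaps/touches 07:50-13:00 → extend to 07:50-13:00.
09:20-11:30 overlaps/touches 07:50-13:00 → extend to 07:50-13:00.
09:50-10:50 overlaps/touches 07:50-13:00 → extend to 07:50-13:00.
11:20-12:40 overlaps/touches 07:50-13:00 → extend to 07:50-13:00.
13:50-16:30 is disjoint → start new block.
14:10-15:10 overlaps/touches 13:50-16:30 → extend to 13:50-16:30.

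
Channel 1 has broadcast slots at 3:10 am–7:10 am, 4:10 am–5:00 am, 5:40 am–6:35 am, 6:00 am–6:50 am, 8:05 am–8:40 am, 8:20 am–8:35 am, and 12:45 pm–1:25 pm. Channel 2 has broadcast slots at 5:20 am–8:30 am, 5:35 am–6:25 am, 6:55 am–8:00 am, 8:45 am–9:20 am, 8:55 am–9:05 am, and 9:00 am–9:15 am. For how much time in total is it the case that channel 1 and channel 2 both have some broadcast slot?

A, merged: 3:10 am–7:10 am, 8:05 am–8:40 am, 12:45 pm–1:25 pm.
B, merged: 5:20 am–8:30 am, 8:45 am–9:20 am.
A ∩ B = 5:20 am–7:10 am, 8:05 am–8:30 am.
Total: 1 h 50 min + 25 min = 2 h 15 min.

2 h 15 min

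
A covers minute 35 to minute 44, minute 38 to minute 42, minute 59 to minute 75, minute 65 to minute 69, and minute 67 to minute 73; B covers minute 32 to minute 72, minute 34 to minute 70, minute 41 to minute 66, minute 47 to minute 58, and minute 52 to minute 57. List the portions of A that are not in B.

minute 72 to minute 75

First set merges to minute 35 to minute 44, minute 59 to minute 75.
Second set merges to minute 32 to minute 72.
minute 35 to minute 44 lies entirely inside B → drops out.
minute 59 to minute 75 with B removed leaves minute 72 to minute 75.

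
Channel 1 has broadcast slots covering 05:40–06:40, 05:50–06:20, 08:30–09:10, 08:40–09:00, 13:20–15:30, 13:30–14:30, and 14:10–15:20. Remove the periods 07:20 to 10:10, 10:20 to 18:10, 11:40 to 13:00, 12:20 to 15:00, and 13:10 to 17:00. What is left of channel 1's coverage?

05:40-06:40

A, merged: 05:40-06:40, 08:30-09:10, 13:20-15:30.
B, merged: 07:20-10:10, 10:20-18:10.
05:40-06:40: nothing removed.
08:30-09:10: entirely removed.
13:20-15:30: entirely removed.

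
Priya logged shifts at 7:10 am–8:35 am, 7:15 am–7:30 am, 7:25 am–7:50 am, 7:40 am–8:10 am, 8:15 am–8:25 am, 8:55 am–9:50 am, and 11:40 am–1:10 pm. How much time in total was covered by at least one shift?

3 h 50 min

Merged: 7:10 am-8:35 am, 8:55 am-9:50 am, 11:40 am-1:10 pm.
Lengths: 1 h 25 min + 55 min + 1 h 30 min = 3 h 50 min.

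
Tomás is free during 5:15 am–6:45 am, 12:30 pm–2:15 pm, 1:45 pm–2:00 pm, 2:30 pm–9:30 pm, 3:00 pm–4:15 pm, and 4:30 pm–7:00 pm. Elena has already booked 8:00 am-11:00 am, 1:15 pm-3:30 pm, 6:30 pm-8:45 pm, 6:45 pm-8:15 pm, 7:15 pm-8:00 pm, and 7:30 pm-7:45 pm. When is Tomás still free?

5:15 am-6:45 am, 12:30 pm-1:15 pm, 3:30 pm-6:30 pm, 8:45 pm-9:30 pm

First set merges to 5:15 am-6:45 am, 12:30 pm-2:15 pm, 2:30 pm-9:30 pm.
Second set merges to 8:00 am-11:00 am, 1:15 pm-3:30 pm, 6:30 pm-8:45 pm.
5:15 am-6:45 am: nothing removed.
12:30 pm-2:15 pm \ B = 12:30 pm-1:15 pm.
2:30 pm-9:30 pm \ B = 3:30 pm-6:30 pm, 8:45 pm-9:30 pm.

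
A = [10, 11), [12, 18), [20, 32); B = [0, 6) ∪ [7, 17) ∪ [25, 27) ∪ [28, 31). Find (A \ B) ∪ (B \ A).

A but not B: [17, 18), [20, 25), [27, 28), [31, 32).
B but not A: [0, 6), [7, 10), [11, 12).
Combining gives A △ B.

[0, 6) ∪ [7, 10) ∪ [11, 12) ∪ [17, 18) ∪ [20, 25) ∪ [27, 28) ∪ [31, 32)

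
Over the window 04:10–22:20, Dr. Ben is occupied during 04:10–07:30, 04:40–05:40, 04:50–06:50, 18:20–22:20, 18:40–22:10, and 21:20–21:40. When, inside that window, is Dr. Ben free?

The merged coverage is 04:10–07:30, 18:20–22:20.
Gaps within 04:10–22:20: 07:30–18:20.

07:30–18:20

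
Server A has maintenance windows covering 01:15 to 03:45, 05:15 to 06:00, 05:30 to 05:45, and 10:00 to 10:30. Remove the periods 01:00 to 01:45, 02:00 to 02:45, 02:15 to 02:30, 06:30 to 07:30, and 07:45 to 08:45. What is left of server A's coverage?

First set merges to 01:15-03:45, 05:15-06:00, 10:00-10:30.
Second set merges to 01:00-01:45, 02:00-02:45, 06:30-07:30, 07:45-08:45.
01:15-03:45 with B removed leaves 01:45-02:00, 02:45-03:45.
05:15-06:00 is untouched.
10:00-10:30 is untouched.

01:45-02:00, 02:45-03:45, 05:15-06:00, 10:00-10:30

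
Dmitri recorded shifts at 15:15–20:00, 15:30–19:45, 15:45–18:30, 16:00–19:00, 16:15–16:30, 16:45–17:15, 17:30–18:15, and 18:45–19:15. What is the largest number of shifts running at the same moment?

5

Walk the sorted start/end points keeping a running depth.
The depth first hits 5 at 16:15.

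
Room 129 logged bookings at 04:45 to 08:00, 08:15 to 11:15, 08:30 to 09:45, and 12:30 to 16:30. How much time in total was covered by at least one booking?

10 h 15 min

Merged: 04:45–08:00, 08:15–11:15, 12:30–16:30.
Lengths: 3 h 15 min + 3 h + 4 h = 10 h 15 min.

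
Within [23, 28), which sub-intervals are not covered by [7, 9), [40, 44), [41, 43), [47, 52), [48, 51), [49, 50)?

[23, 28)

Covered (merged): [7, 9), [40, 44), [47, 52).
Uncovered inside [23, 28): [23, 28).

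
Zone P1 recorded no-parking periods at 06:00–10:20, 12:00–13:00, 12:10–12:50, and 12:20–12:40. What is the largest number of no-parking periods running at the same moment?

Sweep endpoints in order; track running count of active intervals.
Peak of 3 reached at 12:20.

3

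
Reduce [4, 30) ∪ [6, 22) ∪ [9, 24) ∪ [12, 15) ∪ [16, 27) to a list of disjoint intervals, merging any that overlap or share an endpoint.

[4, 30)

[6, 22) overlaps/touches [4, 30) → extend to [4, 30).
[9, 24) overlaps/touches [4, 30) → extend to [4, 30).
[12, 15) overlaps/touches [4, 30) → extend to [4, 30).
[16, 27) overlaps/touches [4, 30) → extend to [4, 30).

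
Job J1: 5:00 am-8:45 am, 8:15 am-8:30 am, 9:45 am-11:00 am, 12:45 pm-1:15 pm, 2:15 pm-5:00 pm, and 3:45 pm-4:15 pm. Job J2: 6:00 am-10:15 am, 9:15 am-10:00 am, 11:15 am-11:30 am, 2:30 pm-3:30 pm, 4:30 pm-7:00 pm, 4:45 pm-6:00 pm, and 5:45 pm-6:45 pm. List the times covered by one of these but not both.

5:00 am-6:00 am, 8:45 am-9:45 am, 10:15 am-11:00 am, 11:15 am-11:30 am, 12:45 pm-1:15 pm, 2:15 pm-2:30 pm, 3:30 pm-4:30 pm, 5:00 pm-7:00 pm

A, merged: 5:00 am-8:45 am, 9:45 am-11:00 am, 12:45 pm-1:15 pm, 2:15 pm-5:00 pm.
B, merged: 6:00 am-10:15 am, 11:15 am-11:30 am, 2:30 pm-3:30 pm, 4:30 pm-7:00 pm.
Only in the first: 5:00 am-6:00 am, 10:15 am-11:00 am, 12:45 pm-1:15 pm, 2:15 pm-2:30 pm, 3:30 pm-4:30 pm.
Only in the second: 8:45 am-9:45 am, 11:15 am-11:30 am, 5:00 pm-7:00 pm.
Together these are the periods covered by exactly one.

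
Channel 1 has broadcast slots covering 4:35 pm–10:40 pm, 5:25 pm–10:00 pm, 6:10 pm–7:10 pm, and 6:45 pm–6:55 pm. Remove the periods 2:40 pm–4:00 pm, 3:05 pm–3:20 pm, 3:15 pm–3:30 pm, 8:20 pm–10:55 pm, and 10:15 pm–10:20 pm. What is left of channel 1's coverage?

A, merged: 4:35 pm-10:40 pm.
B, merged: 2:40 pm-4:00 pm, 8:20 pm-10:55 pm.
4:35 pm-10:40 pm with B removed leaves 4:35 pm-8:20 pm.

4:35 pm-8:20 pm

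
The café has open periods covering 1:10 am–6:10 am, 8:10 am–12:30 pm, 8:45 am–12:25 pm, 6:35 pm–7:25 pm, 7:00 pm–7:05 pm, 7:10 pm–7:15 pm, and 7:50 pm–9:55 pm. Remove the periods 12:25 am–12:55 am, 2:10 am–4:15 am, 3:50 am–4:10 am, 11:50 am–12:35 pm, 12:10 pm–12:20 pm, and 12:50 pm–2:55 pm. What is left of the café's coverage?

First set merges to 1:10 am-6:10 am, 8:10 am-12:30 pm, 6:35 pm-7:25 pm, 7:50 pm-9:55 pm.
Second set merges to 12:25 am-12:55 am, 2:10 am-4:15 am, 11:50 am-12:35 pm, 12:50 pm-2:55 pm.
1:10 am-6:10 am with B removed leaves 1:10 am-2:10 am, 4:15 am-6:10 am.
8:10 am-12:30 pm with B removed leaves 8:10 am-11:50 am.
6:35 pm-7:25 pm is untouched.
7:50 pm-9:55 pm is untouched.

1:10 am-2:10 am, 4:15 am-6:10 am, 8:10 am-11:50 am, 6:35 pm-7:25 pm, 7:50 pm-9:55 pm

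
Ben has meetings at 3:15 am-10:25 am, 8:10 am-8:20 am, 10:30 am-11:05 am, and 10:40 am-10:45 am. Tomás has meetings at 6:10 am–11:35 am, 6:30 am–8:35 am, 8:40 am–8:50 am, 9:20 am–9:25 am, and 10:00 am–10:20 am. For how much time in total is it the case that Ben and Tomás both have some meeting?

4 h 50 min

First set merges to 3:15 am–10:25 am, 10:30 am–11:05 am.
Second set merges to 6:10 am–11:35 am.
A ∩ B = 6:10 am–10:25 am, 10:30 am–11:05 am.
Total: 4 h 15 min + 35 min = 4 h 50 min.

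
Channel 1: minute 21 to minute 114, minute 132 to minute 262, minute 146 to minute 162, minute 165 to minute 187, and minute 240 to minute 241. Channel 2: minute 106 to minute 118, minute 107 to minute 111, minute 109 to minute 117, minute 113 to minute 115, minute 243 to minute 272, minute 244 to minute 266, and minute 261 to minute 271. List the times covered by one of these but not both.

minute 21 to minute 106, minute 114 to minute 118, minute 132 to minute 243, minute 262 to minute 272

First set merges to minute 21 to minute 114, minute 132 to minute 262.
Second set merges to minute 106 to minute 118, minute 243 to minute 272.
Only in the first: minute 21 to minute 106, minute 132 to minute 243.
Only in the second: minute 114 to minute 118, minute 262 to minute 272.
Together these are the periods covered by exactly one.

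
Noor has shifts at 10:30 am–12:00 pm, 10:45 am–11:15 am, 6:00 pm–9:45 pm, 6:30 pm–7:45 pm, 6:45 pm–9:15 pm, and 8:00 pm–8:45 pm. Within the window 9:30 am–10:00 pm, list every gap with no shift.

9:30 am–10:30 am, 12:00 pm–6:00 pm, 9:45 pm–10:00 pm

Covered (merged): 10:30 am–12:00 pm, 6:00 pm–9:45 pm.
Complement within 9:30 am–10:00 pm: 9:30 am–10:30 am, 12:00 pm–6:00 pm, 9:45 pm–10:00 pm.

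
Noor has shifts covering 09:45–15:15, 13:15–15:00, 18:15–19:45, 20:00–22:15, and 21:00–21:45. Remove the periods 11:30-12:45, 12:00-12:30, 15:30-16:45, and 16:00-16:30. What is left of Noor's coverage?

09:45–11:30, 12:45–15:15, 18:15–19:45, 20:00–22:15

A, merged: 09:45–15:15, 18:15–19:45, 20:00–22:15.
B, merged: 11:30–12:45, 15:30–16:45.
09:45–15:15 \ B = 09:45–11:30, 12:45–15:15.
18:15–19:45: nothing removed.
20:00–22:15: nothing removed.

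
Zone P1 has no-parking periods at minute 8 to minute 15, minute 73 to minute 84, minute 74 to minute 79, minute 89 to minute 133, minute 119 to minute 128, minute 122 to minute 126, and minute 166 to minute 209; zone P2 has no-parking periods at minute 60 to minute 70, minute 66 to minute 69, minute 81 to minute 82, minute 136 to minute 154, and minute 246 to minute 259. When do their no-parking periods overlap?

A, merged: minute 8 to minute 15, minute 73 to minute 84, minute 89 to minute 133, minute 166 to minute 209.
B, merged: minute 60 to minute 70, minute 81 to minute 82, minute 136 to minute 154, minute 246 to minute 259.
minute 8 to minute 15 falls entirely outside B.
minute 73 to minute 84 overlaps B on minute 81 to minute 82.
minute 89 to minute 133 falls entirely outside B.
minute 166 to minute 209 falls entirely outside B.

minute 81 to minute 82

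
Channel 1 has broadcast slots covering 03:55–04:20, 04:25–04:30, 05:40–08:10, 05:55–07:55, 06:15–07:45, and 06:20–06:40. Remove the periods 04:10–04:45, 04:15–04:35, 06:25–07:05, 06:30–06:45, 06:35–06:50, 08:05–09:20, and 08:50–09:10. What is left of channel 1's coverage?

03:55-04:10, 05:40-06:25, 07:05-08:05

A, merged: 03:55-04:20, 04:25-04:30, 05:40-08:10.
B, merged: 04:10-04:45, 06:25-07:05, 08:05-09:20.
03:55-04:20 with B removed leaves 03:55-04:10.
04:25-04:30 lies entirely inside B → drops out.
05:40-08:10 with B removed leaves 05:40-06:25, 07:05-08:05.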